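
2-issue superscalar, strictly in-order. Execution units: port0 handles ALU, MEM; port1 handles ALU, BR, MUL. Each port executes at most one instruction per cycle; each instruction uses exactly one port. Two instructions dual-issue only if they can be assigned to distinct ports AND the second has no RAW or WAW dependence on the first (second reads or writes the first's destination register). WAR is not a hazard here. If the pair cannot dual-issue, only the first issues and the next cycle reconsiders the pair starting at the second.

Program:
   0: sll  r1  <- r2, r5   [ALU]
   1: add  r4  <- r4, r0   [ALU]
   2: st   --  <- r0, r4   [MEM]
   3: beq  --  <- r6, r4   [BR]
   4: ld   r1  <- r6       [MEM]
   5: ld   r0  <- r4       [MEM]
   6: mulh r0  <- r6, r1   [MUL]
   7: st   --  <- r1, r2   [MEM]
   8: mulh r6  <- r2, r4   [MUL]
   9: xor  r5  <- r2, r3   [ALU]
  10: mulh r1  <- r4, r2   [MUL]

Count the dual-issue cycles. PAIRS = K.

PAIRS = 4

#0 head=0: sll/add i0+i1 dual
#1 head=2: st/beq i2+i3 dual
#2 head=4: ld i4 no-port MEM/MEM
#3 head=5: ld i5 WAW r0
#4 head=6: mulh/st i6+i7 dual
#5 head=8: mulh/xor i8+i9 dual
#6 head=10: mulh i10 tail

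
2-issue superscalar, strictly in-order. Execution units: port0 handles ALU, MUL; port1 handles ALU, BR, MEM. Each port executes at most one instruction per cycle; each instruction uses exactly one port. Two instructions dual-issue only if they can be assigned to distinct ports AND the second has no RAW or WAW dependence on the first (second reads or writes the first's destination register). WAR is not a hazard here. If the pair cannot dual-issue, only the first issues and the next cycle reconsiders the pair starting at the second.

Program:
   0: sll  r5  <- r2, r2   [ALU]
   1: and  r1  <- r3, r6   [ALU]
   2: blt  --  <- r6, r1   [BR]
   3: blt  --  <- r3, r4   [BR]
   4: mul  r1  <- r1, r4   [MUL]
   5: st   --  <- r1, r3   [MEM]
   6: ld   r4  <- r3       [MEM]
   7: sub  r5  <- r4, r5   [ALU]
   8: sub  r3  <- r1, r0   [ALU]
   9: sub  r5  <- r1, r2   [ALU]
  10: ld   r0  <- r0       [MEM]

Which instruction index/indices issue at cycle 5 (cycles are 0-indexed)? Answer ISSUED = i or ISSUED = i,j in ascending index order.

t=0 i0,i1:sll/and ; 2-wide
t=1 i2:blt ; no-port BR/BR
t=2 i3,i4:blt/mul ; 2-wide
t=3 i5:st ; no-port MEM/MEM
t=4 i6:ld ; RAW r4
t=5 i7,i8:sub/sub ; 2-wide
t=6 i9,i10:sub/ld ; 2-wide

ISSUED = 7,8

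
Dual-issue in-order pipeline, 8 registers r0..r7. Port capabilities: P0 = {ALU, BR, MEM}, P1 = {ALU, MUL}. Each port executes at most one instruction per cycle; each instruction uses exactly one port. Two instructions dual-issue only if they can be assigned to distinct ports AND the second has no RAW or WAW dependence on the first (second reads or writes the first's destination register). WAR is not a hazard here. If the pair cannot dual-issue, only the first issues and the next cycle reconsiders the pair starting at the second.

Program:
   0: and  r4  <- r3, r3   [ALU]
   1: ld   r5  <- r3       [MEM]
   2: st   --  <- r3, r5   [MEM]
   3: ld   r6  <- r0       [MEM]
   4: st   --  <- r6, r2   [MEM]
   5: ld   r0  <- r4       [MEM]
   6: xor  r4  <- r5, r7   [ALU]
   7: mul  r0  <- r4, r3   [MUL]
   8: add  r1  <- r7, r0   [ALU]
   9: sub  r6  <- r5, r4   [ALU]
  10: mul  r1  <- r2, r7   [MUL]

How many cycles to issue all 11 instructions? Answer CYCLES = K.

  cy0 -> i0&i1 (and;ld) dual
  cy1 -> i2 (st) no-port MEM/MEM
  cy2 -> i3 (ld) no-port MEM/MEM
  cy3 -> i4 (st) no-port MEM/MEM
  cy4 -> i5&i6 (ld;xor) dual
  cy5 -> i7 (mul) RAW r0
  cy6 -> i8&i9 (add;sub) dual
  cy7 -> i10 (mul) tail

CYCLES = 8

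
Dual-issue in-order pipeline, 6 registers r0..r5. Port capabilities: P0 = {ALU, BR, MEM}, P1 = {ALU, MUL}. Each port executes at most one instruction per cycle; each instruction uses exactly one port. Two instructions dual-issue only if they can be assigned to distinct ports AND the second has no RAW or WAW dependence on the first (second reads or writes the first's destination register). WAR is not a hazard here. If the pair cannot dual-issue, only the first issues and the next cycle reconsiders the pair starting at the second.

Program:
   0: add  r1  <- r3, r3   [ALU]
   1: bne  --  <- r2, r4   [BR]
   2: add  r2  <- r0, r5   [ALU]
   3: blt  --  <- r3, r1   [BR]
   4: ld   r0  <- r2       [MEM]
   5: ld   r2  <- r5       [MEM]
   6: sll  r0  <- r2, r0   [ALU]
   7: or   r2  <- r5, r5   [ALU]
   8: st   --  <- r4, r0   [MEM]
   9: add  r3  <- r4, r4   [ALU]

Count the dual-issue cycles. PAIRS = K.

PAIRS = 4

c0: i0,i1 add;bne  dual
c1: i2,i3 add;blt  dual
c2: i4 ld  no-port MEM/MEM
c3: i5 ld  RAW r2
c4: i6,i7 sll;or  dual
c5: i8,i9 st;add  dual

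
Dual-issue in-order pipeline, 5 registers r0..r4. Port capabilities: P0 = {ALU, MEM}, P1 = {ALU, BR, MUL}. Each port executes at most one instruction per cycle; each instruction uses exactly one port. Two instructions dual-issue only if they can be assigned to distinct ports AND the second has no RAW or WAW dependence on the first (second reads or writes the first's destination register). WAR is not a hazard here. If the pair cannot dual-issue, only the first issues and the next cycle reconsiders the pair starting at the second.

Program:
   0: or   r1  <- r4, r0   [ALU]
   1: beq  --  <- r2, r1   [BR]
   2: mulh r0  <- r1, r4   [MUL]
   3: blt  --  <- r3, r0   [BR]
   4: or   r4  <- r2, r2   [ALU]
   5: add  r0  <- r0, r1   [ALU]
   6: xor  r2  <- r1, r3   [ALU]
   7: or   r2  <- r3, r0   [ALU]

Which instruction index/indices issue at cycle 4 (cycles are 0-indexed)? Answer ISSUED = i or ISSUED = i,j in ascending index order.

ISSUED = 5,6

t=0 i0:or ; RAW r1
t=1 i1:beq ; no-port BR/MUL
t=2 i2:mulh ; no-port MUL/BR
t=3 i3&i4:blt;or ; dual
t=4 i5&i6:add;xor ; dual
t=5 i7:or ; tail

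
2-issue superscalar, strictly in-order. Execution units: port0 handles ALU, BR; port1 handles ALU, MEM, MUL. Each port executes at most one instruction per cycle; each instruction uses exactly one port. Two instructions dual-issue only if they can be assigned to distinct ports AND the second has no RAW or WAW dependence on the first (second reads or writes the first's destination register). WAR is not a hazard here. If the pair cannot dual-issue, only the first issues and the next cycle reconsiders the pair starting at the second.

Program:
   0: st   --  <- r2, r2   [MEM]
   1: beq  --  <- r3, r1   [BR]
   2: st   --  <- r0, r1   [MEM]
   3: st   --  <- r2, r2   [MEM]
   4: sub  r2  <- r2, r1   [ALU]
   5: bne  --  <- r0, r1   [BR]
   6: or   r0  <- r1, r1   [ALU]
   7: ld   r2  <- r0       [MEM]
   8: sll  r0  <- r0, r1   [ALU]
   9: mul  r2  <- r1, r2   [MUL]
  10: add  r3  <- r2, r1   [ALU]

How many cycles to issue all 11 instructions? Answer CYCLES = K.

#0 head=0: st/beq i0+i1 pair
#1 head=2: st i2 no-port MEM/MEM
#2 head=3: st/sub i3+i4 pair
#3 head=5: bne/or i5+i6 pair
#4 head=7: ld/sll i7+i8 pair
#5 head=9: mul i9 RAW r2
#6 head=10: add i10 tail

CYCLES = 7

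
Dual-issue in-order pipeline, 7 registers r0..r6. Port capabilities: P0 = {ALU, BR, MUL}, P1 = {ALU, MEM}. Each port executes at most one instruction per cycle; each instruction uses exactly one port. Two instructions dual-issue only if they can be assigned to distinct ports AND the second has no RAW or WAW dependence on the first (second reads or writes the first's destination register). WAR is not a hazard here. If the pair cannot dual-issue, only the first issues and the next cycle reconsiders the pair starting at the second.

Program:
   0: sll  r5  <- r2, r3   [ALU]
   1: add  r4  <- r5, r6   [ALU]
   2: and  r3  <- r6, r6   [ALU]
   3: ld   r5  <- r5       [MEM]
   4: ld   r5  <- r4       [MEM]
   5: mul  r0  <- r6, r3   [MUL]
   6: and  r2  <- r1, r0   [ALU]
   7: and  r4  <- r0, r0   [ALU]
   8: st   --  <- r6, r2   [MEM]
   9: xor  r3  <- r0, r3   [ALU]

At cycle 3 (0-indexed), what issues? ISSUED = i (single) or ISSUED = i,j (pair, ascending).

ISSUED = 4,5

0. sll.ALU @i0  | RAW r5
1. add.ALU/and.ALU @i1/i2  | 2-wide
2. ld.MEM @i3  | no-port MEM/MEM
3. ld.MEM/mul.MUL @i4/i5  | 2-wide
4. and.ALU/and.ALU @i6/i7  | 2-wide
5. st.MEM/xor.ALU @i8/i9  | 2-wide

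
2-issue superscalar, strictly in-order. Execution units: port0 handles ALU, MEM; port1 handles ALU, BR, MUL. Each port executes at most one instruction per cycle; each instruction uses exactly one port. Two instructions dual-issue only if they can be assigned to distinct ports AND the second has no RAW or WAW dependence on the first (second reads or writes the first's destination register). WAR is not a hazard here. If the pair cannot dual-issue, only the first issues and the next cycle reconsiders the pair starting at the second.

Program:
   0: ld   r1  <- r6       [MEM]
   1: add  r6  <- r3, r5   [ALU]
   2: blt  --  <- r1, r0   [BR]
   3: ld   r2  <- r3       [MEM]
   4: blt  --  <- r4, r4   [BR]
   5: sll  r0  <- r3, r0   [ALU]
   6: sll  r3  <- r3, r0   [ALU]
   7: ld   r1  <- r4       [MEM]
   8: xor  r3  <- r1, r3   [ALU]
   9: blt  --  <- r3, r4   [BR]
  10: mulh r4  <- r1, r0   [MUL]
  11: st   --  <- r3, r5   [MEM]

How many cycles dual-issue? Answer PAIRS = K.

PAIRS = 5

[0] i0,i1  ld.MEM/add.ALU  -- 2-wide
[1] i2,i3  blt.BR/ld.MEM  -- 2-wide
[2] i4,i5  blt.BR/sll.ALU  -- 2-wide
[3] i6,i7  sll.ALU/ld.MEM  -- 2-wide
[4] i8  xor.ALU  -- RAW r3
[5] i9  blt.BR  -- no-port BR/MUL
[6] i10,i11  mulh.MUL/st.MEM  -- 2-wide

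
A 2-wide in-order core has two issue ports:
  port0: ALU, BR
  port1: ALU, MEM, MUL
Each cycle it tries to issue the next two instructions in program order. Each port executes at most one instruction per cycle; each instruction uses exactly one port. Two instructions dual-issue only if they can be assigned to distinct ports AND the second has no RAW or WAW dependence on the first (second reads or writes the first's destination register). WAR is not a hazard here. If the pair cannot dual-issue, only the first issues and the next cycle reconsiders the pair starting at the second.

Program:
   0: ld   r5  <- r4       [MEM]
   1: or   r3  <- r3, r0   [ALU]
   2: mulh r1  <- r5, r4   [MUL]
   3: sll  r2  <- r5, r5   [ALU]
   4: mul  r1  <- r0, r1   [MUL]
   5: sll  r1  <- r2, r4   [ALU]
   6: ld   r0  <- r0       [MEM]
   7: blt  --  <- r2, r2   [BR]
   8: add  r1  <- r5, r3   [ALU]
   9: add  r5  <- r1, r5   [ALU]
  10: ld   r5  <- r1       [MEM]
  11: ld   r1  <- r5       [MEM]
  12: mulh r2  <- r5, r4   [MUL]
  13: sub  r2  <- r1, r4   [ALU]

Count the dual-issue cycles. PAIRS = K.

c0: i0+i1 ld/or  dual
c1: i2+i3 mulh/sll  dual
c2: i4 mul  WAW r1
c3: i5+i6 sll/ld  dual
c4: i7+i8 blt/add  dual
c5: i9 add  WAW r5
c6: i10 ld  no-port MEM/MEM
c7: i11 ld  no-port MEM/MUL
c8: i12 mulh  WAW r2
c9: i13 sub  tail

PAIRS = 4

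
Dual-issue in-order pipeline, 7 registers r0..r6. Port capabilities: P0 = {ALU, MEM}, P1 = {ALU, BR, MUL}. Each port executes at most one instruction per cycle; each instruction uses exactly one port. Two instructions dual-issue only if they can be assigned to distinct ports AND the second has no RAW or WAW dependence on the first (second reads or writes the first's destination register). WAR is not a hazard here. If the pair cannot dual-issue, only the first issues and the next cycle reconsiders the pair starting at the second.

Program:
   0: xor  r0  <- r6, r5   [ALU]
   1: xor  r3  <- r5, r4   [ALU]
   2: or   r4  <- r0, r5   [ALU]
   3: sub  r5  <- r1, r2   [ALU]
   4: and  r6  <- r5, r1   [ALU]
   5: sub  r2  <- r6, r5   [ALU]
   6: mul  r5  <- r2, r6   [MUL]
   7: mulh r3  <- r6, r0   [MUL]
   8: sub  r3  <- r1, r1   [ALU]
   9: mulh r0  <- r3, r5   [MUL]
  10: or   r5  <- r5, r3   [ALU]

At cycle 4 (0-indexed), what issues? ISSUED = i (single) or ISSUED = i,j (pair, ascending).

ISSUED = 6

  cy0 -> i0+i1 (xor;xor) dual
  cy1 -> i2+i3 (or;sub) dual
  cy2 -> i4 (and) RAW r6
  cy3 -> i5 (sub) RAW r2
  cy4 -> i6 (mul) no-port MUL/MUL
  cy5 -> i7 (mulh) WAW r3
  cy6 -> i8 (sub) RAW r3
  cy7 -> i9+i10 (mulh;or) dual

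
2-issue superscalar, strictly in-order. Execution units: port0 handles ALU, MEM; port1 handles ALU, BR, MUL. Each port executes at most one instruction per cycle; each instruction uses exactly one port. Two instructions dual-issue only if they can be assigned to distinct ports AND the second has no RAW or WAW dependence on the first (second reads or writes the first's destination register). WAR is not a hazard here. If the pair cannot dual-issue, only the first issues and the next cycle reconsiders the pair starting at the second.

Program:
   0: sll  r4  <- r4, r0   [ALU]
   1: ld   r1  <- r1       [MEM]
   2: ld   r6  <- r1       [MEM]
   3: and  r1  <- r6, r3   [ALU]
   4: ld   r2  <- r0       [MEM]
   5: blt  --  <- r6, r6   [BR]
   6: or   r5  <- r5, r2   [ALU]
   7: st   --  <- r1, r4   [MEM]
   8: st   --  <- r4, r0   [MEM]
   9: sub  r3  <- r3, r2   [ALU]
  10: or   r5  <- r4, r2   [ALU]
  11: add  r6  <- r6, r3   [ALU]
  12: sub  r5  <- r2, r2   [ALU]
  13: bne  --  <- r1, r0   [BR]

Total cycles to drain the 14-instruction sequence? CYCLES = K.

CYCLES = 8

[0] i0,i1  sll.ALU ld.MEM  -- pair
[1] i2  ld.MEM  -- RAW r6
[2] i3,i4  and.ALU ld.MEM  -- pair
[3] i5,i6  blt.BR or.ALU  -- pair
[4] i7  st.MEM  -- no-port MEM/MEM
[5] i8,i9  st.MEM sub.ALU  -- pair
[6] i10,i11  or.ALU add.ALU  -- pair
[7] i12,i13  sub.ALU bne.BR  -- pair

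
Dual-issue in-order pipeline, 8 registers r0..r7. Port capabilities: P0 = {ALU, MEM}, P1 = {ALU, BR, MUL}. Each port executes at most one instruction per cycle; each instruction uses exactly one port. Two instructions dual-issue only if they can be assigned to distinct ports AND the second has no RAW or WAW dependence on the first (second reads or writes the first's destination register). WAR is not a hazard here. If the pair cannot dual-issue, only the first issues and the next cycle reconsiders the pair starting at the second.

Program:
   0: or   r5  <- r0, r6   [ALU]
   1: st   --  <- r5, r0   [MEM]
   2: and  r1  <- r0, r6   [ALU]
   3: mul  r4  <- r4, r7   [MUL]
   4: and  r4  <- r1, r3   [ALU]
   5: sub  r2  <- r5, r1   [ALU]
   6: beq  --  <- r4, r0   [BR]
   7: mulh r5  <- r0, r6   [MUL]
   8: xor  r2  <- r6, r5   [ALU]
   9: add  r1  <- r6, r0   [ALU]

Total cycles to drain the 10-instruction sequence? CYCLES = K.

  cy0 -> i0 (or.ALU) RAW r5
  cy1 -> i1&i2 (st.MEM/and.ALU) 2-wide
  cy2 -> i3 (mul.MUL) WAW r4
  cy3 -> i4&i5 (and.ALU/sub.ALU) 2-wide
  cy4 -> i6 (beq.BR) no-port BR/MUL
  cy5 -> i7 (mulh.MUL) RAW r5
  cy6 -> i8&i9 (xor.ALU/add.ALU) 2-wide

CYCLES = 7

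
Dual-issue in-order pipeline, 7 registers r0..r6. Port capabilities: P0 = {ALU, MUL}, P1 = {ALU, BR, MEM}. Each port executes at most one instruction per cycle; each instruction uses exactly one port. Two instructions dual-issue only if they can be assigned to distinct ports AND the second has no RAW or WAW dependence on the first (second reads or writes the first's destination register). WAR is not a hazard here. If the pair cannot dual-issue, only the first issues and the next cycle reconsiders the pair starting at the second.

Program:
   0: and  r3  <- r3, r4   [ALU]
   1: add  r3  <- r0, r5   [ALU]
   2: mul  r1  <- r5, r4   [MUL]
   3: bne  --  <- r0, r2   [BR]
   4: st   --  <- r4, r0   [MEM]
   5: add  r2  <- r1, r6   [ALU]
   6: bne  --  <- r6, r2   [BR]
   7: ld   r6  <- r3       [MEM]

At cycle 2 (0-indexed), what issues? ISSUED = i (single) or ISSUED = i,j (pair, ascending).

ISSUED = 3

  cy0 -> i0 (and) WAW r3
  cy1 -> i1,i2 (add+mul) dual
  cy2 -> i3 (bne) no-port BR/MEM
  cy3 -> i4,i5 (st+add) dual
  cy4 -> i6 (bne) no-port BR/MEM
  cy5 -> i7 (ld) tail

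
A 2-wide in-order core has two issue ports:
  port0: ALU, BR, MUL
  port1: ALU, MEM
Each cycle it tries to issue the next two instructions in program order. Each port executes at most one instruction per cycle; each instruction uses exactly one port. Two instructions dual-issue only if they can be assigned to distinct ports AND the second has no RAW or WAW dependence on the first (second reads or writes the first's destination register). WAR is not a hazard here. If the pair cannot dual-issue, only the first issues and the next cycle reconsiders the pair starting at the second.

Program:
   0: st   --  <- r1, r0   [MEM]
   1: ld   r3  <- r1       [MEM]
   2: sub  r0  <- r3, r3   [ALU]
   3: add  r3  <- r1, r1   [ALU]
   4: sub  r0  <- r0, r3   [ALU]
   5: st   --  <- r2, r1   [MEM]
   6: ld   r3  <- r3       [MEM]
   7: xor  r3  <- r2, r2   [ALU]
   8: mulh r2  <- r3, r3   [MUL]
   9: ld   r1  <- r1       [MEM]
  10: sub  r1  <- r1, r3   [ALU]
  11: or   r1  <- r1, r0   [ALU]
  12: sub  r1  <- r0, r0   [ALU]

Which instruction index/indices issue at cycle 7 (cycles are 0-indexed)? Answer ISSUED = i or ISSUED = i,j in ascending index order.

ISSUED = 10

  cy0 -> i0 (st) no-port MEM/MEM
  cy1 -> i1 (ld) RAW r3
  cy2 -> i2,i3 (sub/add) dual
  cy3 -> i4,i5 (sub/st) dual
  cy4 -> i6 (ld) WAW r3
  cy5 -> i7 (xor) RAW r3
  cy6 -> i8,i9 (mulh/ld) dual
  cy7 -> i10 (sub) RAW+WAW r1
  cy8 -> i11 (or) WAW r1
  cy9 -> i12 (sub) tail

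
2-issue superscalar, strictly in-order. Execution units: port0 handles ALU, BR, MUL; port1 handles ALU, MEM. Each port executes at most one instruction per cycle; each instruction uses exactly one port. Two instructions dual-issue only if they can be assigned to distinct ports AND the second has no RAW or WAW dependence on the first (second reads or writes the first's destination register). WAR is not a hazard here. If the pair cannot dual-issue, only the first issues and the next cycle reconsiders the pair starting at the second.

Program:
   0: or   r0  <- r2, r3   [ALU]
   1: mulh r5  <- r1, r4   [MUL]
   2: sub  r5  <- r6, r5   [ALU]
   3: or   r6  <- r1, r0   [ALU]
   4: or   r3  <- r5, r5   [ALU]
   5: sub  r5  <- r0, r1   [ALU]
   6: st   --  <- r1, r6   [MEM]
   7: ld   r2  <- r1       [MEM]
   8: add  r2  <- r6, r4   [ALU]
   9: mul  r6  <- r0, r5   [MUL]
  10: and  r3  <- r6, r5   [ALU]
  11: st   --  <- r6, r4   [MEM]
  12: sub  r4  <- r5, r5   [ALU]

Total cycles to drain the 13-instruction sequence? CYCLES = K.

CYCLES = 8

t=0 i0&i1:or+mulh ; 2-wide
t=1 i2&i3:sub+or ; 2-wide
t=2 i4&i5:or+sub ; 2-wide
t=3 i6:st ; no-port MEM/MEM
t=4 i7:ld ; WAW r2
t=5 i8&i9:add+mul ; 2-wide
t=6 i10&i11:and+st ; 2-wide
t=7 i12:sub ; tail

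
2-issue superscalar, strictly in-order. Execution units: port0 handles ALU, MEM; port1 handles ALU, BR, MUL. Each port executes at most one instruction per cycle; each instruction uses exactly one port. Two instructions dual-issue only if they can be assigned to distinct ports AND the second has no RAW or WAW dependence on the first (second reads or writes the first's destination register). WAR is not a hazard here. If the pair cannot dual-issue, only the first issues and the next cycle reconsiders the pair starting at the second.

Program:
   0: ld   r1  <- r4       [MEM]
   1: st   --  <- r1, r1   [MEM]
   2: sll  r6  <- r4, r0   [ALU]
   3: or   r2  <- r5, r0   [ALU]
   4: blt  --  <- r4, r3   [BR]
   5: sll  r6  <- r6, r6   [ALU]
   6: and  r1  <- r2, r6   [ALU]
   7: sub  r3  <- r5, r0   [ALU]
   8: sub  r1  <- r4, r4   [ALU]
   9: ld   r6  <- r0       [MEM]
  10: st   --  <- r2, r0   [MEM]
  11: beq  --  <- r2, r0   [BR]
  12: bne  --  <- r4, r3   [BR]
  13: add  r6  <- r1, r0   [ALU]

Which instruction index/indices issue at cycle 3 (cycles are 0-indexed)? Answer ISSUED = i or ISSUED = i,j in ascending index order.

ISSUED = 5

t=0 i0:ld.MEM ; no-port MEM/MEM
t=1 i1,i2:st.MEM;sll.ALU ; 2-wide
t=2 i3,i4:or.ALU;blt.BR ; 2-wide
t=3 i5:sll.ALU ; RAW r6
t=4 i6,i7:and.ALU;sub.ALU ; 2-wide
t=5 i8,i9:sub.ALU;ld.MEM ; 2-wide
t=6 i10,i11:st.MEM;beq.BR ; 2-wide
t=7 i12,i13:bne.BR;add.ALU ; 2-wide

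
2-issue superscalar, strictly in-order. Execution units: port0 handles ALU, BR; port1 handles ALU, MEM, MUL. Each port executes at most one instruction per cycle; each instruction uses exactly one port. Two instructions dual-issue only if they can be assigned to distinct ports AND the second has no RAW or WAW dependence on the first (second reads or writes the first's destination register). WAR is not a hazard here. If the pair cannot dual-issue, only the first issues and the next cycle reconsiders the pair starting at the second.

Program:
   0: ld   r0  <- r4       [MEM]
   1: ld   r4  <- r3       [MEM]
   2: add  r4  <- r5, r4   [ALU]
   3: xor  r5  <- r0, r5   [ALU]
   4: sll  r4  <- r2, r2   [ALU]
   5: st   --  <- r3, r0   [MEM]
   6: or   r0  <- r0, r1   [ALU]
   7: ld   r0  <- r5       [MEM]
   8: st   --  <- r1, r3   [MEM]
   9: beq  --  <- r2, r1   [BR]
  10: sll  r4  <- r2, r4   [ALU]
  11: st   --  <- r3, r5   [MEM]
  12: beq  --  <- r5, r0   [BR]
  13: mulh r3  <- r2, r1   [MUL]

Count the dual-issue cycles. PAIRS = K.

PAIRS = 5

t=0 i0:ld ; no-port MEM/MEM
t=1 i1:ld ; RAW+WAW r4
t=2 i2+i3:add+xor ; dual
t=3 i4+i5:sll+st ; dual
t=4 i6:or ; WAW r0
t=5 i7:ld ; no-port MEM/MEM
t=6 i8+i9:st+beq ; dual
t=7 i10+i11:sll+st ; dual
t=8 i12+i13:beq+mulh ; dual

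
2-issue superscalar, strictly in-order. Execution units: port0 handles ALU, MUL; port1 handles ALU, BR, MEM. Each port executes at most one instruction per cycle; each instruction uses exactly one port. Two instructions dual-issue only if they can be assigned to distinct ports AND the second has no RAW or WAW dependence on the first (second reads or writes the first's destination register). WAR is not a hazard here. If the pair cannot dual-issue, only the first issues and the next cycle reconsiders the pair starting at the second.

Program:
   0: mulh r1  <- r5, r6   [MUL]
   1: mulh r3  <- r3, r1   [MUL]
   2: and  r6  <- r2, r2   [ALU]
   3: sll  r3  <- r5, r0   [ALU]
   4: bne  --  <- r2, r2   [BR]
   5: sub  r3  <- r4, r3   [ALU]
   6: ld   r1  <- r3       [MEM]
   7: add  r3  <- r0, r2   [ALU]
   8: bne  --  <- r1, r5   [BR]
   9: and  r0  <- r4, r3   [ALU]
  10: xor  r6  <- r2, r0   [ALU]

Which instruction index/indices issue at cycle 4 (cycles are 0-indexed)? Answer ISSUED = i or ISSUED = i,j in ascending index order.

c0: i0 mulh  no-port MUL/MUL
c1: i1/i2 mulh and  dual
c2: i3/i4 sll bne  dual
c3: i5 sub  RAW r3
c4: i6/i7 ld add  dual
c5: i8/i9 bne and  dual
c6: i10 xor  tail

ISSUED = 6,7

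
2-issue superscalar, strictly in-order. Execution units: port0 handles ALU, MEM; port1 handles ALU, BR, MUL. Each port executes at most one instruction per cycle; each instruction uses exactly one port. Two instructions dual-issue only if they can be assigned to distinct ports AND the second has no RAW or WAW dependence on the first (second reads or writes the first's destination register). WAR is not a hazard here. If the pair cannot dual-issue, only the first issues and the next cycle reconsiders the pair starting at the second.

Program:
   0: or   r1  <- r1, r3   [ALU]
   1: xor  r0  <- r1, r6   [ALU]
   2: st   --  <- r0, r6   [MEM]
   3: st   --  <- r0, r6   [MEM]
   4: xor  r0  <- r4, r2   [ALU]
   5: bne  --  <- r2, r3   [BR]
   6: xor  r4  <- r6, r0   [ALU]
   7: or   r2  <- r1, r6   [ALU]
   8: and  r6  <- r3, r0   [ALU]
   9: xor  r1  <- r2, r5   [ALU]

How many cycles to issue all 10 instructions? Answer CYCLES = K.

CYCLES = 7

#0 head=0: or.ALU i0 RAW r1
#1 head=1: xor.ALU i1 RAW r0
#2 head=2: st.MEM i2 no-port MEM/MEM
#3 head=3: st.MEM+xor.ALU i3,i4 pair
#4 head=5: bne.BR+xor.ALU i5,i6 pair
#5 head=7: or.ALU+and.ALU i7,i8 pair
#6 head=9: xor.ALU i9 tail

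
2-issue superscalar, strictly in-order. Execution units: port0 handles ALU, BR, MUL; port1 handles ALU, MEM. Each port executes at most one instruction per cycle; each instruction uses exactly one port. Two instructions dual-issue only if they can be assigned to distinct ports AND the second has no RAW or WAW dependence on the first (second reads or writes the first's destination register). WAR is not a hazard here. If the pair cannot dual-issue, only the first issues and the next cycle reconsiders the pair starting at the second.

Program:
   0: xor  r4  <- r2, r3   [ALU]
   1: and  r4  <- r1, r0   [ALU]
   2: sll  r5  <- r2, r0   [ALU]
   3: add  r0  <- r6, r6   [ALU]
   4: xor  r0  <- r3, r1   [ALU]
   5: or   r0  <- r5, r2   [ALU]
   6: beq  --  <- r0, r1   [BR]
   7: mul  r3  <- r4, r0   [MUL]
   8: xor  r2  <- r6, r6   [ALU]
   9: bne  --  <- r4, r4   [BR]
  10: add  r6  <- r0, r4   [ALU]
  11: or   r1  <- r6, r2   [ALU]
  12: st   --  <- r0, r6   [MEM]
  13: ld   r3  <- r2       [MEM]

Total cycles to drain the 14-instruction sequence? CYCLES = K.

t=0 i0:xor.ALU ; WAW r4
t=1 i1/i2:and.ALU/sll.ALU ; dual
t=2 i3:add.ALU ; WAW r0
t=3 i4:xor.ALU ; WAW r0
t=4 i5:or.ALU ; RAW r0
t=5 i6:beq.BR ; no-port BR/MUL
t=6 i7/i8:mul.MUL/xor.ALU ; dual
t=7 i9/i10:bne.BR/add.ALU ; dual
t=8 i11/i12:or.ALU/st.MEM ; dual
t=9 i13:ld.MEM ; tail

CYCLES = 10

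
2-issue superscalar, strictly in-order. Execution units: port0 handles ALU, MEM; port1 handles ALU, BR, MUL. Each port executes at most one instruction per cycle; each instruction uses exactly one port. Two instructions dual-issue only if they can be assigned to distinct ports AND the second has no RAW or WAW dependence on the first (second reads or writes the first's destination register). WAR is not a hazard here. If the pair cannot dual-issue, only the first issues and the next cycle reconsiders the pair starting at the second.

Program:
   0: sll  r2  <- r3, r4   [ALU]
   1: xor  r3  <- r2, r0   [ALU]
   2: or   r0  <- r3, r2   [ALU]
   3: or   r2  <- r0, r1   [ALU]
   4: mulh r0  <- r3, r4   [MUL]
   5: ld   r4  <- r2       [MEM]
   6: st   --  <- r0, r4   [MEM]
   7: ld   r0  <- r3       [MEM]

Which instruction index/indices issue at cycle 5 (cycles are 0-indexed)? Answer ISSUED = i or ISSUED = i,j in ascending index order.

ISSUED = 6

c0: i0 sll.ALU  RAW r2
c1: i1 xor.ALU  RAW r3
c2: i2 or.ALU  RAW r0
c3: i3&i4 or.ALU+mulh.MUL  pair
c4: i5 ld.MEM  no-port MEM/MEM
c5: i6 st.MEM  no-port MEM/MEM
c6: i7 ld.MEM  tail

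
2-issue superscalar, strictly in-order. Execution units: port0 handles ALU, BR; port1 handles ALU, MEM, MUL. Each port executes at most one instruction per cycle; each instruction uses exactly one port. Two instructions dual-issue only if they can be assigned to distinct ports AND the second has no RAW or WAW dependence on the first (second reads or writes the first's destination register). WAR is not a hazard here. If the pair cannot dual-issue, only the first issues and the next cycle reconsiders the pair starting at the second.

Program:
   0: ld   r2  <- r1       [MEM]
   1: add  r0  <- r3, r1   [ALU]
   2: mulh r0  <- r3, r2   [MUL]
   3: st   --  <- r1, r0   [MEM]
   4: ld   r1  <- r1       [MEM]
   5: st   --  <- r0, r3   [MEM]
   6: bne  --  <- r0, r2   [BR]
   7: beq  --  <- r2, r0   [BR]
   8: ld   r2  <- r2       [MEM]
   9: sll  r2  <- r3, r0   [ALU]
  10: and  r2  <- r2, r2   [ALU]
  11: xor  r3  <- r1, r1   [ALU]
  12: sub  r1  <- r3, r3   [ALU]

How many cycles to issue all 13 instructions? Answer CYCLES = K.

c0: i0&i1 ld;add  2-wide
c1: i2 mulh  no-port MUL/MEM
c2: i3 st  no-port MEM/MEM
c3: i4 ld  no-port MEM/MEM
c4: i5&i6 st;bne  2-wide
c5: i7&i8 beq;ld  2-wide
c6: i9 sll  RAW+WAW r2
c7: i10&i11 and;xor  2-wide
c8: i12 sub  tail

CYCLES = 9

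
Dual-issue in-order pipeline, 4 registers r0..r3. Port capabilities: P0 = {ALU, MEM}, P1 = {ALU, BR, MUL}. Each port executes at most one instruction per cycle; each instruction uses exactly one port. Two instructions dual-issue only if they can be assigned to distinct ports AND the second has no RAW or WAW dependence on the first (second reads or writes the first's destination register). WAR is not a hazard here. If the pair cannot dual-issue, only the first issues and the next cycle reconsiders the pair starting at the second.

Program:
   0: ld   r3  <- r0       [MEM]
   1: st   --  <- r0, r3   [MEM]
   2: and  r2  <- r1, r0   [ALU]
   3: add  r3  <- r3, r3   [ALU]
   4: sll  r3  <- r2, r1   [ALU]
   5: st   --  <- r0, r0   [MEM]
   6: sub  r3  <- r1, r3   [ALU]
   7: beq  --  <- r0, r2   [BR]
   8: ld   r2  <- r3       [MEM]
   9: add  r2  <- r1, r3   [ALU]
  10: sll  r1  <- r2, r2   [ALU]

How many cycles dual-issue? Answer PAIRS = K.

[0] i0  ld.MEM  -- no-port MEM/MEM
[1] i1+i2  st.MEM+and.ALU  -- dual
[2] i3  add.ALU  -- WAW r3
[3] i4+i5  sll.ALU+st.MEM  -- dual
[4] i6+i7  sub.ALU+beq.BR  -- dual
[5] i8  ld.MEM  -- WAW r2
[6] i9  add.ALU  -- RAW r2
[7] i10  sll.ALU  -- tail

PAIRS = 3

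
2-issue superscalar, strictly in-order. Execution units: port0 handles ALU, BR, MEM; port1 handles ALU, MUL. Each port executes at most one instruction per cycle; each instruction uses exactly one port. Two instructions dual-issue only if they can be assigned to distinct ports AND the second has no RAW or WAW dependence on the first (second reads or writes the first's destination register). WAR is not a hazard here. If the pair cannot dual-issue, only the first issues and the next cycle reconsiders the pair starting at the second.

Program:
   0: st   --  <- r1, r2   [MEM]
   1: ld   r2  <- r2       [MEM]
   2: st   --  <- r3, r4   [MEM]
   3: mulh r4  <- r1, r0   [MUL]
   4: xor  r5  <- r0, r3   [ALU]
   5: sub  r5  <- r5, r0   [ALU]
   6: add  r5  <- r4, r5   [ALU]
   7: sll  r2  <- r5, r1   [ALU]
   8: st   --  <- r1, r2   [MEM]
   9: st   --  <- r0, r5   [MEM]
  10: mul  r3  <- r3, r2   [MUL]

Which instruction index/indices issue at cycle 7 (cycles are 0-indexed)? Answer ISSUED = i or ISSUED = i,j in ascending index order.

0. st.MEM @i0  | no-port MEM/MEM
1. ld.MEM @i1  | no-port MEM/MEM
2. st.MEM/mulh.MUL @i2,i3  | dual
3. xor.ALU @i4  | RAW+WAW r5
4. sub.ALU @i5  | RAW+WAW r5
5. add.ALU @i6  | RAW r5
6. sll.ALU @i7  | RAW r2
7. st.MEM @i8  | no-port MEM/MEM
8. st.MEM/mul.MUL @i9,i10  | dual

ISSUED = 8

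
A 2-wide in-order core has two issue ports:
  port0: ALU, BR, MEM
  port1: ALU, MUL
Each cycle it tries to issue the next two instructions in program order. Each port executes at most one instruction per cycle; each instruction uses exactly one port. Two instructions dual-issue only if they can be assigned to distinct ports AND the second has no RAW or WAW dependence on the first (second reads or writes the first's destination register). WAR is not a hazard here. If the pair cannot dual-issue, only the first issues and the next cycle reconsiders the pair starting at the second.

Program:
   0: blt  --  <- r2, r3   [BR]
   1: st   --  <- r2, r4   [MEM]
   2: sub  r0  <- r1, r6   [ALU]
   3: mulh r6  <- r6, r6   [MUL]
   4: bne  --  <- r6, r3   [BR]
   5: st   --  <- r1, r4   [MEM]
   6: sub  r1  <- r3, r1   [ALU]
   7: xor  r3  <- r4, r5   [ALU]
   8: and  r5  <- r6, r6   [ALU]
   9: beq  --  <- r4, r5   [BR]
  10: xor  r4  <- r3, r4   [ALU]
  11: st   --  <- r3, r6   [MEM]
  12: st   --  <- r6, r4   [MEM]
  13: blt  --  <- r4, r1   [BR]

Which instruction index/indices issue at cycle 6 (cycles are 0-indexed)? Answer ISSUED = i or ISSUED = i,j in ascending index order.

ISSUED = 9,10

0. blt @i0  | no-port BR/MEM
1. st/sub @i1&i2  | pair
2. mulh @i3  | RAW r6
3. bne @i4  | no-port BR/MEM
4. st/sub @i5&i6  | pair
5. xor/and @i7&i8  | pair
6. beq/xor @i9&i10  | pair
7. st @i11  | no-port MEM/MEM
8. st @i12  | no-port MEM/BR
9. blt @i13  | tail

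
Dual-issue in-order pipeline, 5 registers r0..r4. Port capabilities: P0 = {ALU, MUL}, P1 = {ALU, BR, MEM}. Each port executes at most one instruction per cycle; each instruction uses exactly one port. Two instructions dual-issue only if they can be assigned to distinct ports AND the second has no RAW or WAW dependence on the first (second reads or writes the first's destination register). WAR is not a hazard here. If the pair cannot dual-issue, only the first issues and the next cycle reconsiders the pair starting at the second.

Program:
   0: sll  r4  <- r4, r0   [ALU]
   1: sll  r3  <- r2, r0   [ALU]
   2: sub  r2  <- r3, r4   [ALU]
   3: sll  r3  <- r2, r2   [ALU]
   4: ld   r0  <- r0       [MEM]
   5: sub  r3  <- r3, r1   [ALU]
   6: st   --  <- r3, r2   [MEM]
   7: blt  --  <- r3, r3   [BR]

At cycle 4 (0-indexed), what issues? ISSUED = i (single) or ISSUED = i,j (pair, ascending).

0. sll sll @i0&i1  | pair
1. sub @i2  | RAW r2
2. sll ld @i3&i4  | pair
3. sub @i5  | RAW r3
4. st @i6  | no-port MEM/BR
5. blt @i7  | tail

ISSUED = 6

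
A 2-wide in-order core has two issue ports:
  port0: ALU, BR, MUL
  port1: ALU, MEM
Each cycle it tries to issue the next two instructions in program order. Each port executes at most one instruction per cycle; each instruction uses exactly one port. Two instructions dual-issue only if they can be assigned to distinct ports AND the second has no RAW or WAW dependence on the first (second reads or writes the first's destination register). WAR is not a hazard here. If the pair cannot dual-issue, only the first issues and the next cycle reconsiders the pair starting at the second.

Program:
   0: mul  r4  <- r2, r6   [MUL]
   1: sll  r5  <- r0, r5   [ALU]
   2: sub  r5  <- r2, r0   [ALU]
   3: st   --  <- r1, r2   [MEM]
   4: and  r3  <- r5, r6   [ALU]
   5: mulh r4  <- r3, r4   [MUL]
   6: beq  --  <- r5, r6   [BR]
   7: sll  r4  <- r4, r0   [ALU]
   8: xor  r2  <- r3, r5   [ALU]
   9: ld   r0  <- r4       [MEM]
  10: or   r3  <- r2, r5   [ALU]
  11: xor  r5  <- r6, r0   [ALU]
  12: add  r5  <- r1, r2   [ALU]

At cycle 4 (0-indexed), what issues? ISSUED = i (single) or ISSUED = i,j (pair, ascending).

ISSUED = 6,7

t=0 i0,i1:mul.MUL/sll.ALU ; pair
t=1 i2,i3:sub.ALU/st.MEM ; pair
t=2 i4:and.ALU ; RAW r3
t=3 i5:mulh.MUL ; no-port MUL/BR
t=4 i6,i7:beq.BR/sll.ALU ; pair
t=5 i8,i9:xor.ALU/ld.MEM ; pair
t=6 i10,i11:or.ALU/xor.ALU ; pair
t=7 i12:add.ALU ; tail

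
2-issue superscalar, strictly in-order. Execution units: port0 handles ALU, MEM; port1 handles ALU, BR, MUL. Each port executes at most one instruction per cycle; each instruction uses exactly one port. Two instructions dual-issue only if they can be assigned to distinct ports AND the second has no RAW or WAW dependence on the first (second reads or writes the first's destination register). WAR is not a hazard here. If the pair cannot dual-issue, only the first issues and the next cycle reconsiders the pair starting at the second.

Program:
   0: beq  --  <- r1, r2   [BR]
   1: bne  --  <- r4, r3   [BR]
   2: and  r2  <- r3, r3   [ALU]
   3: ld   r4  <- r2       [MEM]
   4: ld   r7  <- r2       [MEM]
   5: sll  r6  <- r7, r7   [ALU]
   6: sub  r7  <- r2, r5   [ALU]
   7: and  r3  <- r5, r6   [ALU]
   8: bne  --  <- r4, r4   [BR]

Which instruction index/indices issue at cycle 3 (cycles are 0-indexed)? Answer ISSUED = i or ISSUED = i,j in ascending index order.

ISSUED = 4

c0: i0 beq.BR  no-port BR/BR
c1: i1+i2 bne.BR/and.ALU  pair
c2: i3 ld.MEM  no-port MEM/MEM
c3: i4 ld.MEM  RAW r7
c4: i5+i6 sll.ALU/sub.ALU  pair
c5: i7+i8 and.ALU/bne.BR  pair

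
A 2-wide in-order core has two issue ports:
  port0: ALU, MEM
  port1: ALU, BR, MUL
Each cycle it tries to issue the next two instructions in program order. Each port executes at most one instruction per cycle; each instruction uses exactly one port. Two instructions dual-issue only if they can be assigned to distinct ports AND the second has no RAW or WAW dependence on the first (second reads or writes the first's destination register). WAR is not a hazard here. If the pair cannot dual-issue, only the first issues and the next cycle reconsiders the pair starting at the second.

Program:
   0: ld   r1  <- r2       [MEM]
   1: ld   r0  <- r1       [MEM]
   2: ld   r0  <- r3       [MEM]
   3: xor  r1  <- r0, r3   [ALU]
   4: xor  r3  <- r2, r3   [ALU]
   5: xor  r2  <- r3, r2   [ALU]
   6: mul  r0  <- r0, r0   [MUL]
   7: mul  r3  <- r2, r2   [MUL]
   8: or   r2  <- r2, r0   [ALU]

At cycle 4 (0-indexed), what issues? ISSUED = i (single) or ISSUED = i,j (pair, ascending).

ISSUED = 5,6

c0: i0 ld  no-port MEM/MEM
c1: i1 ld  no-port MEM/MEM
c2: i2 ld  RAW r0
c3: i3&i4 xor;xor  pair
c4: i5&i6 xor;mul  pair
c5: i7&i8 mul;or  pair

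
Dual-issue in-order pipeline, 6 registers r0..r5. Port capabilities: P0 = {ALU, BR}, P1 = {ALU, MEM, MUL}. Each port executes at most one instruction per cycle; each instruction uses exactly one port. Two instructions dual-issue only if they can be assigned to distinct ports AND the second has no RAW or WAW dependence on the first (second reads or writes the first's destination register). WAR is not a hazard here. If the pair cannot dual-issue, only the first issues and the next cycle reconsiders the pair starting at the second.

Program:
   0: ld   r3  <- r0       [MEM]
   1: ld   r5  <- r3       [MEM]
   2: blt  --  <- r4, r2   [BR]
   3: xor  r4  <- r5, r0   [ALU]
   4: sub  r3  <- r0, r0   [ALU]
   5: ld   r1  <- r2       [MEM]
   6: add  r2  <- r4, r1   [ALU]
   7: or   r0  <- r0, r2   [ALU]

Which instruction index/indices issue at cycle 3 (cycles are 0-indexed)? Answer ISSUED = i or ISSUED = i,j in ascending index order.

ISSUED = 5

0. ld.MEM @i0  | no-port MEM/MEM
1. ld.MEM/blt.BR @i1/i2  | pair
2. xor.ALU/sub.ALU @i3/i4  | pair
3. ld.MEM @i5  | RAW r1
4. add.ALU @i6  | RAW r2
5. or.ALU @i7  | tail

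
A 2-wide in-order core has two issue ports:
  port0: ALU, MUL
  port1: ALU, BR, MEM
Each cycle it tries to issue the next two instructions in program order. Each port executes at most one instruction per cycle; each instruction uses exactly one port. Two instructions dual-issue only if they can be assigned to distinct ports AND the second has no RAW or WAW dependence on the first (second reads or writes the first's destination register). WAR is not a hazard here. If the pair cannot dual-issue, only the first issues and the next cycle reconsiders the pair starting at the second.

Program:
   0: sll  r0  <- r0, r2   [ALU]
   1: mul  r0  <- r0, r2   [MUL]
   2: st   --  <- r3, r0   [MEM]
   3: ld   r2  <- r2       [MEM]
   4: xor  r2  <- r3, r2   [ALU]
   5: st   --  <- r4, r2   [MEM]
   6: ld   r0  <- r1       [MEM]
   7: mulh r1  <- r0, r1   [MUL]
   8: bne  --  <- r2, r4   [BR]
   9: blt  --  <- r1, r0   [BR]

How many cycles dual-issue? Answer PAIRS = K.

c0: i0 sll.ALU  RAW+WAW r0
c1: i1 mul.MUL  RAW r0
c2: i2 st.MEM  no-port MEM/MEM
c3: i3 ld.MEM  RAW+WAW r2
c4: i4 xor.ALU  RAW r2
c5: i5 st.MEM  no-port MEM/MEM
c6: i6 ld.MEM  RAW r0
c7: i7,i8 mulh.MUL bne.BR  dual
c8: i9 blt.BR  tail

PAIRS = 1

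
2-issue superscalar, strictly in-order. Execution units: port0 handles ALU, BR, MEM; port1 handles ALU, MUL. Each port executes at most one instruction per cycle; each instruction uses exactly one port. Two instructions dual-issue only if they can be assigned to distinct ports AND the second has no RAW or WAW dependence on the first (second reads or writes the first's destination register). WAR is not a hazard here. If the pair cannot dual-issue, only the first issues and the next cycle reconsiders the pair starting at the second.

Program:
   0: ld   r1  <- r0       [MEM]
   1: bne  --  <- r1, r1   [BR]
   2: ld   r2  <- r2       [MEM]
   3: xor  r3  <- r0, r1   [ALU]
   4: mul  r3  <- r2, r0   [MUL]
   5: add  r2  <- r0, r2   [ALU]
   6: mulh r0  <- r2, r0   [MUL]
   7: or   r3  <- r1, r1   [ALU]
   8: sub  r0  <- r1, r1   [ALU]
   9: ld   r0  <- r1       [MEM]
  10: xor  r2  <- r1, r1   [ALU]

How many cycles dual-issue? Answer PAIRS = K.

PAIRS = 4

[0] i0  ld  -- no-port MEM/BR
[1] i1  bne  -- no-port BR/MEM
[2] i2/i3  ld+xor  -- 2-wide
[3] i4/i5  mul+add  -- 2-wide
[4] i6/i7  mulh+or  -- 2-wide
[5] i8  sub  -- WAW r0
[6] i9/i10  ld+xor  -- 2-wide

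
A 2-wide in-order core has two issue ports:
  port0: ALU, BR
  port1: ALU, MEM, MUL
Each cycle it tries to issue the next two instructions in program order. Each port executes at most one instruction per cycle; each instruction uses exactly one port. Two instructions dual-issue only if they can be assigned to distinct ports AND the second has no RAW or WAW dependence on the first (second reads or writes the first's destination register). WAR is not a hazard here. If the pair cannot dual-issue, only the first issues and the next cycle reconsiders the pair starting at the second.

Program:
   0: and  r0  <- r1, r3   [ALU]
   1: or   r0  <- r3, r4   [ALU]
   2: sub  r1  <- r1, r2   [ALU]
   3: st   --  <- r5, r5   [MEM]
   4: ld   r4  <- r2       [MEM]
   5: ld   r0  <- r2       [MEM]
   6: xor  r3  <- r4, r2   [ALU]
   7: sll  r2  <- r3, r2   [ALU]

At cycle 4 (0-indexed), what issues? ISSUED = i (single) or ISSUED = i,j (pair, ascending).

ISSUED = 5,6

t=0 i0:and ; WAW r0
t=1 i1,i2:or/sub ; 2-wide
t=2 i3:st ; no-port MEM/MEM
t=3 i4:ld ; no-port MEM/MEM
t=4 i5,i6:ld/xor ; 2-wide
t=5 i7:sll ; tail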